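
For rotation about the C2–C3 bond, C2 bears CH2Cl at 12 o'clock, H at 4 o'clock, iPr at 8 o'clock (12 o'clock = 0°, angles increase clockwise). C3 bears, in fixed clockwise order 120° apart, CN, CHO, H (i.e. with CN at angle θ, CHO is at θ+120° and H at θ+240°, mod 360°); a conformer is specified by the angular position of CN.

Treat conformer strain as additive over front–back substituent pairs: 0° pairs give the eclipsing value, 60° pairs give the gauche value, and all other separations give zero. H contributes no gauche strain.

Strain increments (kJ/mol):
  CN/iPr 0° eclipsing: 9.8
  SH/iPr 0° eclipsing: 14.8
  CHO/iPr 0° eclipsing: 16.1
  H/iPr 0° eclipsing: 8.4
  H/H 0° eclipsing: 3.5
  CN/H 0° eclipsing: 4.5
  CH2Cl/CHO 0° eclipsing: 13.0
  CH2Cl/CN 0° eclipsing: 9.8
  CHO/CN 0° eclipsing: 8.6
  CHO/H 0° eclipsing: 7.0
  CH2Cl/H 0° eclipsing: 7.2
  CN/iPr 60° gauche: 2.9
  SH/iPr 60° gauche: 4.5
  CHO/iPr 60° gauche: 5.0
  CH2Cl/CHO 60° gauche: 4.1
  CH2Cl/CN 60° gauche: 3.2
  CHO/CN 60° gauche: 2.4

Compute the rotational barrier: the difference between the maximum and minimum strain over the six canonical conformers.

CN at 0° (eclipsed): CH2Cl(0°)/CN(0°) eclipsed 9.8; H(120°)/CHO(120°) eclipsed 7.0; iPr(240°)/H(240°) eclipsed 8.4 → 25.2 kJ/mol.
CN at 60° (staggered): CH2Cl(0°)/CN(60°) gauche 3.2; iPr(240°)/CHO(180°) gauche 5.0 → 8.2 kJ/mol.
CN at 120° (eclipsed): CH2Cl(0°)/H(0°) eclipsed 7.2; H(120°)/CN(120°) eclipsed 4.5; iPr(240°)/CHO(240°) eclipsed 16.1 → 27.8 kJ/mol.
CN at 180° (staggered): CH2Cl(0°)/CHO(300°) gauche 4.1; iPr(240°)/CN(180°) gauche 2.9; iPr(240°)/CHO(300°) gauche 5.0 → 12.0 kJ/mol.
CN at 240° (eclipsed): CH2Cl(0°)/CHO(0°) eclipsed 13.0; H(120°)/H(120°) eclipsed 3.5; iPr(240°)/CN(240°) eclipsed 9.8 → 26.3 kJ/mol.
CN at 300° (staggered): CH2Cl(0°)/CN(300°) gauche 3.2; CH2Cl(0°)/CHO(60°) gauche 4.1; iPr(240°)/CN(300°) gauche 2.9 → 10.2 kJ/mol.
Max at 120° (27.8 kJ/mol), min at 60° (8.2 kJ/mol); barrier = 19.6 kJ/mol.

19.6 kJ/mol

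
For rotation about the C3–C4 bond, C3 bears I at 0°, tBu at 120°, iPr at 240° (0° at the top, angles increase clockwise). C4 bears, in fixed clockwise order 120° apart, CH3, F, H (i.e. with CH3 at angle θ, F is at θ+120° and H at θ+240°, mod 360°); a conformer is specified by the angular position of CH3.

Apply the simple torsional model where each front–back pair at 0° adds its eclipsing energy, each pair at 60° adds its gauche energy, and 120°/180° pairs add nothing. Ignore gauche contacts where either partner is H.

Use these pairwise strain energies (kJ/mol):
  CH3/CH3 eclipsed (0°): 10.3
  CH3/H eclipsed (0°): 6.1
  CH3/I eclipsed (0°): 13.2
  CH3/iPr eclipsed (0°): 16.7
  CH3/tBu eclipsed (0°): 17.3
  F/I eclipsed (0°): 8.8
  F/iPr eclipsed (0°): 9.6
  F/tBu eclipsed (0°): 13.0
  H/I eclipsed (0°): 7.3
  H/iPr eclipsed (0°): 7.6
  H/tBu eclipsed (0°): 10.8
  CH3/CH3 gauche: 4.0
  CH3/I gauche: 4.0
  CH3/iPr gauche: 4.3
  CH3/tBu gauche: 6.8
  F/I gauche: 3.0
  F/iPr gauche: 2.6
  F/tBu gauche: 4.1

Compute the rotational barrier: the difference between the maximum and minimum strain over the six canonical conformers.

20.9 kJ/mol

CH3 at 0° (eclipsed): I(0°)/CH3(0°) eclipsed 13.2; tBu(120°)/F(120°) eclipsed 13.0; iPr(240°)/H(240°) eclipsed 7.6 → 33.8 kJ/mol.
CH3 at 60° (staggered): I(0°)/CH3(60°) gauche 4.0; tBu(120°)/CH3(60°) gauche 6.8; tBu(120°)/F(180°) gauche 4.1; iPr(240°)/F(180°) gauche 2.6 → 17.5 kJ/mol.
CH3 at 120° (eclipsed): I(0°)/H(0°) eclipsed 7.3; tBu(120°)/CH3(120°) eclipsed 17.3; iPr(240°)/F(240°) eclipsed 9.6 → 34.2 kJ/mol.
CH3 at 180° (staggered): I(0°)/F(300°) gauche 3.0; tBu(120°)/CH3(180°) gauche 6.8; iPr(240°)/CH3(180°) gauche 4.3; iPr(240°)/F(300°) gauche 2.6 → 16.7 kJ/mol.
CH3 at 240° (eclipsed): I(0°)/F(0°) eclipsed 8.8; tBu(120°)/H(120°) eclipsed 10.8; iPr(240°)/CH3(240°) eclipsed 16.7 → 36.3 kJ/mol.
CH3 at 300° (staggered): I(0°)/CH3(300°) gauche 4.0; I(0°)/F(60°) gauche 3.0; tBu(120°)/F(60°) gauche 4.1; iPr(240°)/CH3(300°) gauche 4.3 → 15.4 kJ/mol.
Max at 240° (36.3 kJ/mol), min at 300° (15.4 kJ/mol); barrier = 20.9 kJ/mol.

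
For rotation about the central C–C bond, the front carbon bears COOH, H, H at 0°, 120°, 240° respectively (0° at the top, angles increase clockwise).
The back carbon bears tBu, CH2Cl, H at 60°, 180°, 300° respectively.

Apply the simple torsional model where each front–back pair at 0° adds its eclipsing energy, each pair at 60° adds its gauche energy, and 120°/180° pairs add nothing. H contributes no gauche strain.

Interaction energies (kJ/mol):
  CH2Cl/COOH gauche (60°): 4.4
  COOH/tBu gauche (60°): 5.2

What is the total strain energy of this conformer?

This conformer is staggered. COOH at 0° is gauche with tBu at 60° (5.2). Total 5.2 kJ/mol.

5.2 kJ/mol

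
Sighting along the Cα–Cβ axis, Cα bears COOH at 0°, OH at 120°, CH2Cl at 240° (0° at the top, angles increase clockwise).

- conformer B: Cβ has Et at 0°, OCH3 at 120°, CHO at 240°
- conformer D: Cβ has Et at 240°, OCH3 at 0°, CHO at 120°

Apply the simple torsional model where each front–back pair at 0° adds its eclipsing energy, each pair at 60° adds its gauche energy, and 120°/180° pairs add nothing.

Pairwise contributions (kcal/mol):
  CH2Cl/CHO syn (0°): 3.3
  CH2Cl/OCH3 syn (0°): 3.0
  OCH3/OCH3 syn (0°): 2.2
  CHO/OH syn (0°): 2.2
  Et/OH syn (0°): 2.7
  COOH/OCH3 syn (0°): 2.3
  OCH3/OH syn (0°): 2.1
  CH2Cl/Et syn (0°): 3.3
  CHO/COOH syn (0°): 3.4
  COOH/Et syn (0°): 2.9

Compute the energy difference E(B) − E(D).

B (eclipsed): COOH–Et eclipsed, OH–OCH3 eclipsed, CH2Cl–CHO eclipsed; 2.9 + 2.1 + 3.3 = 8.3 kcal/mol.
D (eclipsed): COOH–OCH3 eclipsed, OH–CHO eclipsed, CH2Cl–Et eclipsed; 2.3 + 2.2 + 3.3 = 7.8 kcal/mol.
E(B) − E(D) = 8.3 − 7.8 = +0.5 kcal/mol.

+0.5 kcal/mol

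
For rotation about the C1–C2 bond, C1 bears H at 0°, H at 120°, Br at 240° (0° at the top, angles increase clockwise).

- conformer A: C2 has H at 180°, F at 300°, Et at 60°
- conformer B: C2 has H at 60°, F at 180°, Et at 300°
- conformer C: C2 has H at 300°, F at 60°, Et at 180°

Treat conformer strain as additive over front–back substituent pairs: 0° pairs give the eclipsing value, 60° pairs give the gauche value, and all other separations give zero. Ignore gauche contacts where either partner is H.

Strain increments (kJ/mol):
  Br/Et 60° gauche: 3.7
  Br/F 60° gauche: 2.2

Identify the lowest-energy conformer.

A (staggered): Br(240°)/F(300°) gauche 2.2 → 2.2 kJ/mol.
B (staggered): Br(240°)/F(180°) gauche 2.2; Br(240°)/Et(300°) gauche 3.7 → 5.9 kJ/mol.
C (staggered): Br(240°)/Et(180°) gauche 3.7 → 3.7 kJ/mol.
A has the lowest total (2.2 kJ/mol).

A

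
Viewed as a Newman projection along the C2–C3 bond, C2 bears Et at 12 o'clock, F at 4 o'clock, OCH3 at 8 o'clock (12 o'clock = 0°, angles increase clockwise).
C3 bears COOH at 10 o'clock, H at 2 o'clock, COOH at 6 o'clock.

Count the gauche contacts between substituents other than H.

4

Non-H gauche pairs: Et(0°)/COOH(300°); F(120°)/COOH(180°); OCH3(240°)/COOH(300°); OCH3(240°)/COOH(180°) — 4 interactions.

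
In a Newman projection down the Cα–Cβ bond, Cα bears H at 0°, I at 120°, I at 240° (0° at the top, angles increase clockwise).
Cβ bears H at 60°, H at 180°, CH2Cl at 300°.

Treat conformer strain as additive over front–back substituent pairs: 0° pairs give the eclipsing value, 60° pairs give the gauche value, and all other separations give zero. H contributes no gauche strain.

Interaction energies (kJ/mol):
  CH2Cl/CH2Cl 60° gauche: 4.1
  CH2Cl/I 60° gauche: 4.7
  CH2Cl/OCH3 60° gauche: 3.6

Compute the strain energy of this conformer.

4.7 kJ/mol

This conformer (staggered): I(240°)/CH2Cl(300°) gauche 4.7 → 4.7 kJ/mol.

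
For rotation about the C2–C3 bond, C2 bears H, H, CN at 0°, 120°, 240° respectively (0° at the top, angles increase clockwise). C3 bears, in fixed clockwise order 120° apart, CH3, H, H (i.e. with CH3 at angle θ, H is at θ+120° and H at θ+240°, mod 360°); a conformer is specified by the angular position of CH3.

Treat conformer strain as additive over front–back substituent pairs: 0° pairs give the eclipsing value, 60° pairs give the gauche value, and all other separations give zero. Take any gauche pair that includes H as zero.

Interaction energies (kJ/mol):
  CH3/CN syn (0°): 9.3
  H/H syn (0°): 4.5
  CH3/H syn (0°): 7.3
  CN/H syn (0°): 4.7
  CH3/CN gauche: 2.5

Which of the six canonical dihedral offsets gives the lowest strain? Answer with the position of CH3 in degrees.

60°

CH3 at 0° (eclipsed): H–CH3 eclipsed, H–H eclipsed, CN–H eclipsed; 7.3 + 4.5 + 4.7 = 16.5 kJ/mol.
CH3 at 60° (staggered): no non-H gauche contacts → 0.0 kJ/mol.
CH3 at 120° (eclipsed): H–H eclipsed, H–CH3 eclipsed, CN–H eclipsed; 4.5 + 7.3 + 4.7 = 16.5 kJ/mol.
CH3 at 180° (staggered): CN–CH3 gauche; 2.5 = 2.5 kJ/mol.
CH3 at 240° (eclipsed): H–H eclipsed, H–H eclipsed, CN–CH3 eclipsed; 4.5 + 4.5 + 9.3 = 18.3 kJ/mol.
CH3 at 300° (staggered): CN–CH3 gauche; 2.5 = 2.5 kJ/mol.
The minimum (0.0 kJ/mol) occurs with CH3 at 60°.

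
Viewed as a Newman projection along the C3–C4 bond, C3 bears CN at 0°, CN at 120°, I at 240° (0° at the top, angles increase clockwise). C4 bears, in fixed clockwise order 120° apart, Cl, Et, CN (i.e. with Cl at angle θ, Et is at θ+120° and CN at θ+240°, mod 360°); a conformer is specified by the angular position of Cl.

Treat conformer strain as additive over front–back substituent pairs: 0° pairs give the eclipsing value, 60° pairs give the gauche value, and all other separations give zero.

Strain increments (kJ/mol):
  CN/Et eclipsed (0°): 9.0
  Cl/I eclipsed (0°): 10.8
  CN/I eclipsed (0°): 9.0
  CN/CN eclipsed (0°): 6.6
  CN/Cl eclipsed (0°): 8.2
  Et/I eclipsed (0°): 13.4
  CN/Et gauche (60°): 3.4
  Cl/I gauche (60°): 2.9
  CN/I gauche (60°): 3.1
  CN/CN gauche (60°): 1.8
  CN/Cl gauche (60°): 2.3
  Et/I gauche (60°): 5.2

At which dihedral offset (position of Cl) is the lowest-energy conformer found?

300°

Cl at 0° (eclipsed): CN(0°)/Cl(0°) eclipsed 8.2; CN(120°)/Et(120°) eclipsed 9.0; I(240°)/CN(240°) eclipsed 9.0 → 26.2 kJ/mol.
Cl at 60° (staggered): CN(0°)/Cl(60°) gauche 2.3; CN(0°)/CN(300°) gauche 1.8; CN(120°)/Cl(60°) gauche 2.3; CN(120°)/Et(180°) gauche 3.4; I(240°)/Et(180°) gauche 5.2; I(240°)/CN(300°) gauche 3.1 → 18.1 kJ/mol.
Cl at 120° (eclipsed): CN(0°)/CN(0°) eclipsed 6.6; CN(120°)/Cl(120°) eclipsed 8.2; I(240°)/Et(240°) eclipsed 13.4 → 28.2 kJ/mol.
Cl at 180° (staggered): CN(0°)/Et(300°) gauche 3.4; CN(0°)/CN(60°) gauche 1.8; CN(120°)/Cl(180°) gauche 2.3; CN(120°)/CN(60°) gauche 1.8; I(240°)/Cl(180°) gauche 2.9; I(240°)/Et(300°) gauche 5.2 → 17.4 kJ/mol.
Cl at 240° (eclipsed): CN(0°)/Et(0°) eclipsed 9.0; CN(120°)/CN(120°) eclipsed 6.6; I(240°)/Cl(240°) eclipsed 10.8 → 26.4 kJ/mol.
Cl at 300° (staggered): CN(0°)/Cl(300°) gauche 2.3; CN(0°)/Et(60°) gauche 3.4; CN(120°)/Et(60°) gauche 3.4; CN(120°)/CN(180°) gauche 1.8; I(240°)/Cl(300°) gauche 2.9; I(240°)/CN(180°) gauche 3.1 → 16.9 kJ/mol.
The minimum (16.9 kJ/mol) occurs with Cl at 300°.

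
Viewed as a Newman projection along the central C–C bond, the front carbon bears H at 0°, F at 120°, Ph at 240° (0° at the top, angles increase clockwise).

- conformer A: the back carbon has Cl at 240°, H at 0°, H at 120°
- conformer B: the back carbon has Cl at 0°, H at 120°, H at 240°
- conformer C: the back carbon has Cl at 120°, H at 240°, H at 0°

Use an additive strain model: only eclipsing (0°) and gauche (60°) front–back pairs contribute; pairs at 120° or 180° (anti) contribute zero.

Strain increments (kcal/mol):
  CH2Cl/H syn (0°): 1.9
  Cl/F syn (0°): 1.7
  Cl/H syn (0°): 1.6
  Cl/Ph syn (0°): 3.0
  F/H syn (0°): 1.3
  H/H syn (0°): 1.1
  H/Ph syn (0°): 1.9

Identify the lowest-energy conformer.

A (eclipsed): H(0°)/H(0°) eclipsed 1.1; F(120°)/H(120°) eclipsed 1.3; Ph(240°)/Cl(240°) eclipsed 3.0 → 5.4 kcal/mol.
B (eclipsed): H(0°)/Cl(0°) eclipsed 1.6; F(120°)/H(120°) eclipsed 1.3; Ph(240°)/H(240°) eclipsed 1.9 → 4.8 kcal/mol.
C (eclipsed): H(0°)/H(0°) eclipsed 1.1; F(120°)/Cl(120°) eclipsed 1.7; Ph(240°)/H(240°) eclipsed 1.9 → 4.7 kcal/mol.
C has the lowest total (4.7 kcal/mol).

C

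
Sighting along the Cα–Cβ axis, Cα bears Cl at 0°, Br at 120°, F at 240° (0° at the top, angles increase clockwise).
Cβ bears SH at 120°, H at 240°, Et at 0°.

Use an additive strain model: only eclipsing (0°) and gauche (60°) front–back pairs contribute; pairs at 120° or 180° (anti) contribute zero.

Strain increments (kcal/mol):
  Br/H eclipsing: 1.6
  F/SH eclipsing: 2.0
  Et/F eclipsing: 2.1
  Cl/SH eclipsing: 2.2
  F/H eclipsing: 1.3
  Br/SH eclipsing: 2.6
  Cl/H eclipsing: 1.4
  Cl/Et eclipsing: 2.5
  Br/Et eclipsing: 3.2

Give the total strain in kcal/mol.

This conformer (eclipsed): Cl(0°)/Et(0°) eclipsed 2.5; Br(120°)/SH(120°) eclipsed 2.6; F(240°)/H(240°) eclipsed 1.3 → 6.4 kcal/mol.

6.4 kcal/mol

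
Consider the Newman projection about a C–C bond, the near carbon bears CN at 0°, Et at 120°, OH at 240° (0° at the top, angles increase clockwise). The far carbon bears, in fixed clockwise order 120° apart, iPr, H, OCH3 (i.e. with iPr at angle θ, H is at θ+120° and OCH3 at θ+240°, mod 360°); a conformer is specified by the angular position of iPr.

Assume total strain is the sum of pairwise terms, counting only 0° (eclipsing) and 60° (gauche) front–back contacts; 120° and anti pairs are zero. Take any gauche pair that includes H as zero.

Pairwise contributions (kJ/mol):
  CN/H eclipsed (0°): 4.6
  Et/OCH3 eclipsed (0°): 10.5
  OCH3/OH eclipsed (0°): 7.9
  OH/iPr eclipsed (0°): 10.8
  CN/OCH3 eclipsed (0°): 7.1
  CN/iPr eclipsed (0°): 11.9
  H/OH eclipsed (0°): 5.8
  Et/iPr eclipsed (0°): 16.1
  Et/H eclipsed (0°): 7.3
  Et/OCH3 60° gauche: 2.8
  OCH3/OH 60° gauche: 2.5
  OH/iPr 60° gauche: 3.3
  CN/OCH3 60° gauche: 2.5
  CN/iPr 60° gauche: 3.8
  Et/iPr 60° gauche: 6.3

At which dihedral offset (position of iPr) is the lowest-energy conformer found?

iPr at 0° (eclipsed): CN(0°)/iPr(0°) eclipsed 11.9; Et(120°)/H(120°) eclipsed 7.3; OH(240°)/OCH3(240°) eclipsed 7.9 → 27.1 kJ/mol.
iPr at 60° (staggered): CN(0°)/iPr(60°) gauche 3.8; CN(0°)/OCH3(300°) gauche 2.5; Et(120°)/iPr(60°) gauche 6.3; OH(240°)/OCH3(300°) gauche 2.5 → 15.1 kJ/mol.
iPr at 120° (eclipsed): CN(0°)/OCH3(0°) eclipsed 7.1; Et(120°)/iPr(120°) eclipsed 16.1; OH(240°)/H(240°) eclipsed 5.8 → 29.0 kJ/mol.
iPr at 180° (staggered): CN(0°)/OCH3(60°) gauche 2.5; Et(120°)/iPr(180°) gauche 6.3; Et(120°)/OCH3(60°) gauche 2.8; OH(240°)/iPr(180°) gauche 3.3 → 14.9 kJ/mol.
iPr at 240° (eclipsed): CN(0°)/H(0°) eclipsed 4.6; Et(120°)/OCH3(120°) eclipsed 10.5; OH(240°)/iPr(240°) eclipsed 10.8 → 25.9 kJ/mol.
iPr at 300° (staggered): CN(0°)/iPr(300°) gauche 3.8; Et(120°)/OCH3(180°) gauche 2.8; OH(240°)/iPr(300°) gauche 3.3; OH(240°)/OCH3(180°) gauche 2.5 → 12.4 kJ/mol.
The minimum (12.4 kJ/mol) occurs with iPr at 300°.

300°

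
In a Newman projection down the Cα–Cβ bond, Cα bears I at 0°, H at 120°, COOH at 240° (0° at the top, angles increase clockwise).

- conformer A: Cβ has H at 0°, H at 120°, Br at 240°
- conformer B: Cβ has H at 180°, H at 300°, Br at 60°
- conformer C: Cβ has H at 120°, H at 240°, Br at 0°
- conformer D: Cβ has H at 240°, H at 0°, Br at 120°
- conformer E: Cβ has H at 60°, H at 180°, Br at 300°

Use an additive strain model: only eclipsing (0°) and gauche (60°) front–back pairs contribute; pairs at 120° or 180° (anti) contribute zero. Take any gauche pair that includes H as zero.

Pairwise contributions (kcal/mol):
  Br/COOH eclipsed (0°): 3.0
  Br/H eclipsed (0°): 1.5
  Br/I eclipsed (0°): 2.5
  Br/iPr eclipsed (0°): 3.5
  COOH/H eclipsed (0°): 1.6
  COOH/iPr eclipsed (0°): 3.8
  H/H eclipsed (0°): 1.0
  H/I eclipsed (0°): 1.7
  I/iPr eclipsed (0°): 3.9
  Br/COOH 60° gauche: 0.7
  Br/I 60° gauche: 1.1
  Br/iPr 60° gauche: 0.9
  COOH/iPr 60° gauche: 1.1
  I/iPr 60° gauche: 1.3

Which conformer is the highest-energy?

A (eclipsed): I(0°)/H(0°) eclipsed 1.7; H(120°)/H(120°) eclipsed 1.0; COOH(240°)/Br(240°) eclipsed 3.0 → 5.7 kcal/mol.
B (staggered): I(0°)/Br(60°) gauche 1.1 → 1.1 kcal/mol.
C (eclipsed): I(0°)/Br(0°) eclipsed 2.5; H(120°)/H(120°) eclipsed 1.0; COOH(240°)/H(240°) eclipsed 1.6 → 5.1 kcal/mol.
D (eclipsed): I(0°)/H(0°) eclipsed 1.7; H(120°)/Br(120°) eclipsed 1.5; COOH(240°)/H(240°) eclipsed 1.6 → 4.8 kcal/mol.
E (staggered): I(0°)/Br(300°) gauche 1.1; COOH(240°)/Br(300°) gauche 0.7 → 1.8 kcal/mol.
A has the highest total (5.7 kcal/mol).

A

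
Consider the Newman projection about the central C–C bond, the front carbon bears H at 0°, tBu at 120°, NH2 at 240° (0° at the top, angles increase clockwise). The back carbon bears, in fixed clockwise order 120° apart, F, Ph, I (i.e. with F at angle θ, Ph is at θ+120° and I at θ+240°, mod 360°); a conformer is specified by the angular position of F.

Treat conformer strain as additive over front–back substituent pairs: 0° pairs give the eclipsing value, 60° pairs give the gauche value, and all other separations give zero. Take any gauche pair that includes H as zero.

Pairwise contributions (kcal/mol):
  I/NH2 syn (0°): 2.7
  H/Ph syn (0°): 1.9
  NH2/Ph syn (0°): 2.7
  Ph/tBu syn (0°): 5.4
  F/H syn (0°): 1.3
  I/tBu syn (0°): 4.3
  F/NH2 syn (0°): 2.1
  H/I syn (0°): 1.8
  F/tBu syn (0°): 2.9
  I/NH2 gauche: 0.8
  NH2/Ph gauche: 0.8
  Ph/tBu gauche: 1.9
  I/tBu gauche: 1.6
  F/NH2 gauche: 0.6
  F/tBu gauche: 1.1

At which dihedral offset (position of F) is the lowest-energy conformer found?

F at 0° (eclipsed): H(0°)/F(0°) eclipsed 1.3; tBu(120°)/Ph(120°) eclipsed 5.4; NH2(240°)/I(240°) eclipsed 2.7 → 9.4 kcal/mol.
F at 60° (staggered): tBu(120°)/F(60°) gauche 1.1; tBu(120°)/Ph(180°) gauche 1.9; NH2(240°)/Ph(180°) gauche 0.8; NH2(240°)/I(300°) gauche 0.8 → 4.6 kcal/mol.
F at 120° (eclipsed): H(0°)/I(0°) eclipsed 1.8; tBu(120°)/F(120°) eclipsed 2.9; NH2(240°)/Ph(240°) eclipsed 2.7 → 7.4 kcal/mol.
F at 180° (staggered): tBu(120°)/F(180°) gauche 1.1; tBu(120°)/I(60°) gauche 1.6; NH2(240°)/F(180°) gauche 0.6; NH2(240°)/Ph(300°) gauche 0.8 → 4.1 kcal/mol.
F at 240° (eclipsed): H(0°)/Ph(0°) eclipsed 1.9; tBu(120°)/I(120°) eclipsed 4.3; NH2(240°)/F(240°) eclipsed 2.1 → 8.3 kcal/mol.
F at 300° (staggered): tBu(120°)/Ph(60°) gauche 1.9; tBu(120°)/I(180°) gauche 1.6; NH2(240°)/F(300°) gauche 0.6; NH2(240°)/I(180°) gauche 0.8 → 4.9 kcal/mol.
The minimum (4.1 kcal/mol) occurs with F at 180°.

180°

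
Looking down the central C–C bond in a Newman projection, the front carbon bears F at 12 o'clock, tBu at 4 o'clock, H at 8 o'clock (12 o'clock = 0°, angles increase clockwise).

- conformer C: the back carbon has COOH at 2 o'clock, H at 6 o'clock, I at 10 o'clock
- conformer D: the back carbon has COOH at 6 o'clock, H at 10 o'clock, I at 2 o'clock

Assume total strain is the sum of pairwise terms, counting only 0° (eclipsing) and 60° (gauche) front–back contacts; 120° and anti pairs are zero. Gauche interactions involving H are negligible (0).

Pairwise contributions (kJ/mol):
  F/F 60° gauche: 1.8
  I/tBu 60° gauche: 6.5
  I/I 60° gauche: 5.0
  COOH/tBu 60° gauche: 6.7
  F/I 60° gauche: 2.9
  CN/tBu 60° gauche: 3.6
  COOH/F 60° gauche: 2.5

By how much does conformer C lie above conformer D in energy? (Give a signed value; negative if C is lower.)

-4.0 kJ/mol

C (staggered): F(0°)/COOH(60°) gauche 2.5; F(0°)/I(300°) gauche 2.9; tBu(120°)/COOH(60°) gauche 6.7 → 12.1 kJ/mol.
D (staggered): F(0°)/I(60°) gauche 2.9; tBu(120°)/COOH(180°) gauche 6.7; tBu(120°)/I(60°) gauche 6.5 → 16.1 kJ/mol.
E(C) − E(D) = 12.1 − 16.1 = -4.0 kJ/mol.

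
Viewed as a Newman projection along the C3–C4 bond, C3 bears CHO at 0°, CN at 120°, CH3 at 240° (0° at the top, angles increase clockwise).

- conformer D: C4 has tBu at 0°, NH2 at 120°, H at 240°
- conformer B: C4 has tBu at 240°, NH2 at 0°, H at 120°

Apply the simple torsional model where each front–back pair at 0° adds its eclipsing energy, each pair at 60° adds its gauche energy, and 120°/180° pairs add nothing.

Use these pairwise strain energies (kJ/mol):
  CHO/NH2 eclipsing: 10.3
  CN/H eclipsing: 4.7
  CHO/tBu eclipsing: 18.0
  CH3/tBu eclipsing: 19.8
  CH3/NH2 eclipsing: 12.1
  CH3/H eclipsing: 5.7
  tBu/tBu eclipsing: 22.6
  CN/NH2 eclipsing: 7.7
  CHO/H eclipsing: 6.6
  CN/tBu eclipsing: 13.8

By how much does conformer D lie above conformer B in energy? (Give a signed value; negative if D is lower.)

D (eclipsed): CHO(0°)/tBu(0°) eclipsed 18.0; CN(120°)/NH2(120°) eclipsed 7.7; CH3(240°)/H(240°) eclipsed 5.7 → 31.4 kJ/mol.
B (eclipsed): CHO(0°)/NH2(0°) eclipsed 10.3; CN(120°)/H(120°) eclipsed 4.7; CH3(240°)/tBu(240°) eclipsed 19.8 → 34.8 kJ/mol.
E(D) − E(B) = 31.4 − 34.8 = -3.4 kJ/mol.

-3.4 kJ/mol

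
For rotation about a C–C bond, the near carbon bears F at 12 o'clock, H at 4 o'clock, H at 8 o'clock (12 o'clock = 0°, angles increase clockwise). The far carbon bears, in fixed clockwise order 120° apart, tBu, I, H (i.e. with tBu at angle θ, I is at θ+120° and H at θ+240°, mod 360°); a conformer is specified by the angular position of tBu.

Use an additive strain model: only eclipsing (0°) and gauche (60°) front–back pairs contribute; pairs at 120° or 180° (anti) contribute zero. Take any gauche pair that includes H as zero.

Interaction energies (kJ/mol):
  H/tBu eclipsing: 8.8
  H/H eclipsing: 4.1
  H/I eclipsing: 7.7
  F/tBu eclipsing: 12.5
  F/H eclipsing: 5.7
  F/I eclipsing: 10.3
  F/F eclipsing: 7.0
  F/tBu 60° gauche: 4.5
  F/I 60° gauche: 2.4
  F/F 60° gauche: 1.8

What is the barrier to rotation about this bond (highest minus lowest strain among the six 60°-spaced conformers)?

21.9 kJ/mol

tBu at 0° (eclipsed): F–tBu eclipsed, H–I eclipsed, H–H eclipsed; 12.5 + 7.7 + 4.1 = 24.3 kJ/mol.
tBu at 60° (staggered): F–tBu gauche; 4.5 = 4.5 kJ/mol.
tBu at 120° (eclipsed): F–H eclipsed, H–tBu eclipsed, H–I eclipsed; 5.7 + 8.8 + 7.7 = 22.2 kJ/mol.
tBu at 180° (staggered): F–I gauche; 2.4 = 2.4 kJ/mol.
tBu at 240° (eclipsed): F–I eclipsed, H–H eclipsed, H–tBu eclipsed; 10.3 + 4.1 + 8.8 = 23.2 kJ/mol.
tBu at 300° (staggered): F–tBu gauche, F–I gauche; 4.5 + 2.4 = 6.9 kJ/mol.
Max at 0° (24.3 kJ/mol), min at 180° (2.4 kJ/mol); barrier = 21.9 kJ/mol.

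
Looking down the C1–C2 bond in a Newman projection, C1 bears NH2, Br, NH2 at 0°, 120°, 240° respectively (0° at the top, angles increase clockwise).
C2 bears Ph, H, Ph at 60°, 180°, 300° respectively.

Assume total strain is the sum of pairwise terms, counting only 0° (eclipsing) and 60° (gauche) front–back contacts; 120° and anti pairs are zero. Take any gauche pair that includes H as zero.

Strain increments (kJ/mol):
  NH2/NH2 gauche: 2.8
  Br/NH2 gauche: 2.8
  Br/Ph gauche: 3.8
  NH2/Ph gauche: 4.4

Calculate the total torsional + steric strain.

17.0 kJ/mol

This conformer is staggered. NH2 at 0° is gauche with Ph at 60° (4.4); NH2 at 0° is gauche with Ph at 300° (4.4); Br at 120° is gauche with Ph at 60° (3.8); NH2 at 240° is gauche with Ph at 300° (4.4). Total 17.0 kJ/mol.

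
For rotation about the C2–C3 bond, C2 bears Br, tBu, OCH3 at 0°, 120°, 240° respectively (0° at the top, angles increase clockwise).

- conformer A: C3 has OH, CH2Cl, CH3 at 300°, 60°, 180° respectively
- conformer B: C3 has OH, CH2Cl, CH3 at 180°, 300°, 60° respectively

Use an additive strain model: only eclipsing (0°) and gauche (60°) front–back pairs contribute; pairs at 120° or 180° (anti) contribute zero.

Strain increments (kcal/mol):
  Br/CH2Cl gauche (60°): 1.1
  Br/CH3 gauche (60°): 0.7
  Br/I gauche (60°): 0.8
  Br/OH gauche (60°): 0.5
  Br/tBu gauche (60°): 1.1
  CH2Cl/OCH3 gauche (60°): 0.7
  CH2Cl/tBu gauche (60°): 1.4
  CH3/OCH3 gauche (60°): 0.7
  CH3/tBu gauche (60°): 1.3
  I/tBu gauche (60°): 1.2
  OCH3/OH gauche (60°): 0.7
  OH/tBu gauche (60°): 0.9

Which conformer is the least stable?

A

A (staggered): Br(0°)/OH(300°) gauche 0.5; Br(0°)/CH2Cl(60°) gauche 1.1; tBu(120°)/CH2Cl(60°) gauche 1.4; tBu(120°)/CH3(180°) gauche 1.3; OCH3(240°)/OH(300°) gauche 0.7; OCH3(240°)/CH3(180°) gauche 0.7 → 5.7 kcal/mol.
B (staggered): Br(0°)/CH2Cl(300°) gauche 1.1; Br(0°)/CH3(60°) gauche 0.7; tBu(120°)/OH(180°) gauche 0.9; tBu(120°)/CH3(60°) gauche 1.3; OCH3(240°)/OH(180°) gauche 0.7; OCH3(240°)/CH2Cl(300°) gauche 0.7 → 5.4 kcal/mol.
A has the highest total (5.7 kcal/mol).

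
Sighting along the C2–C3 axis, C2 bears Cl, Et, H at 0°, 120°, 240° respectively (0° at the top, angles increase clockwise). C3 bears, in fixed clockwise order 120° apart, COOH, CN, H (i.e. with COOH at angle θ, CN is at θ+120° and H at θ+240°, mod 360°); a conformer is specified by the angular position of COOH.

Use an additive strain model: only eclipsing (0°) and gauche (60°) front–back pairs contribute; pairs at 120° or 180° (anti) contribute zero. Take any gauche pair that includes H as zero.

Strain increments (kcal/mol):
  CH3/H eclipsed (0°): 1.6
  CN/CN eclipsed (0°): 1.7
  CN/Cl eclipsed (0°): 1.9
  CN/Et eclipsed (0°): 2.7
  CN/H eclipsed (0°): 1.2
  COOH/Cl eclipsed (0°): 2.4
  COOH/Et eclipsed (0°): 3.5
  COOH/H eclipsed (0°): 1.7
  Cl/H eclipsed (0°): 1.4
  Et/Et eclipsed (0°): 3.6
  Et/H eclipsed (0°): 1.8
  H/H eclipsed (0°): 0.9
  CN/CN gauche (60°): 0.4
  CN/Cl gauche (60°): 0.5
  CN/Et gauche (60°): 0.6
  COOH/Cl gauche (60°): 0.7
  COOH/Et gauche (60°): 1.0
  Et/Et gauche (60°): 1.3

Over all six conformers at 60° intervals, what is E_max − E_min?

4.6 kcal/mol

COOH at 0° (eclipsed): Cl–COOH eclipsed, Et–CN eclipsed, H–H eclipsed; 2.4 + 2.7 + 0.9 = 6.0 kcal/mol.
COOH at 60° (staggered): Cl–COOH gauche, Et–COOH gauche, Et–CN gauche; 0.7 + 1.0 + 0.6 = 2.3 kcal/mol.
COOH at 120° (eclipsed): Cl–H eclipsed, Et–COOH eclipsed, H–CN eclipsed; 1.4 + 3.5 + 1.2 = 6.1 kcal/mol.
COOH at 180° (staggered): Cl–CN gauche, Et–COOH gauche; 0.5 + 1.0 = 1.5 kcal/mol.
COOH at 240° (eclipsed): Cl–CN eclipsed, Et–H eclipsed, H–COOH eclipsed; 1.9 + 1.8 + 1.7 = 5.4 kcal/mol.
COOH at 300° (staggered): Cl–COOH gauche, Cl–CN gauche, Et–CN gauche; 0.7 + 0.5 + 0.6 = 1.8 kcal/mol.
Max at 120° (6.1 kcal/mol), min at 180° (1.5 kcal/mol); barrier = 4.6 kcal/mol.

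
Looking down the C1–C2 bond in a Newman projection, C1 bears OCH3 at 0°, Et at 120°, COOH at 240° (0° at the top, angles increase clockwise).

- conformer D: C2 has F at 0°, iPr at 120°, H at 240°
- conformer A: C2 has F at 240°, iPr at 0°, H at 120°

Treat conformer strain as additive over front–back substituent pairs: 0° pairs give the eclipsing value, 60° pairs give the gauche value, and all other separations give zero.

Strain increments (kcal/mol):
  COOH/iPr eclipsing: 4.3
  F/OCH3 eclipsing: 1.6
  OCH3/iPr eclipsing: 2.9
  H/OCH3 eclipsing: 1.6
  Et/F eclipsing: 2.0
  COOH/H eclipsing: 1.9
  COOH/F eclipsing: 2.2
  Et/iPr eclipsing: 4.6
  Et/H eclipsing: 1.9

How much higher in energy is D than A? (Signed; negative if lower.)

D (eclipsed): OCH3–F eclipsed, Et–iPr eclipsed, COOH–H eclipsed; 1.6 + 4.6 + 1.9 = 8.1 kcal/mol.
A (eclipsed): OCH3–iPr eclipsed, Et–H eclipsed, COOH–F eclipsed; 2.9 + 1.9 + 2.2 = 7.0 kcal/mol.
E(D) − E(A) = 8.1 − 7.0 = +1.1 kcal/mol.

+1.1 kcal/mol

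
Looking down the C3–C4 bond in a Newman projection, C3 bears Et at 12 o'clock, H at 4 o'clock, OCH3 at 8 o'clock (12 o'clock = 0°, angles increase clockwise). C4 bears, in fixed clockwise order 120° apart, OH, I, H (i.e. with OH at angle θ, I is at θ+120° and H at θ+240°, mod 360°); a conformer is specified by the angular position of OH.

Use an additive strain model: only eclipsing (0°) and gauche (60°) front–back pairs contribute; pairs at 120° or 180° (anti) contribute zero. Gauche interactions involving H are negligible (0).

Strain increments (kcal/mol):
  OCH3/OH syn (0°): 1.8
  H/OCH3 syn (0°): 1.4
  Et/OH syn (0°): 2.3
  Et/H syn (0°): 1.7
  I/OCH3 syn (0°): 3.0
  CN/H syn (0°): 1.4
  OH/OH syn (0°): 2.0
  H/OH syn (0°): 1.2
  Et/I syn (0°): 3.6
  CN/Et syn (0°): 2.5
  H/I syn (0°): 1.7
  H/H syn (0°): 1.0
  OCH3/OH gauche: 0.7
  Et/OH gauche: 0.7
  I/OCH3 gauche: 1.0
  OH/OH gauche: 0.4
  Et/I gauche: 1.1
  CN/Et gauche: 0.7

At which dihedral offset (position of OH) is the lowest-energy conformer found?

60°

OH at 0° (eclipsed): Et(0°)/OH(0°) eclipsed 2.3; H(120°)/I(120°) eclipsed 1.7; OCH3(240°)/H(240°) eclipsed 1.4 → 5.4 kcal/mol.
OH at 60° (staggered): Et(0°)/OH(60°) gauche 0.7; OCH3(240°)/I(180°) gauche 1.0 → 1.7 kcal/mol.
OH at 120° (eclipsed): Et(0°)/H(0°) eclipsed 1.7; H(120°)/OH(120°) eclipsed 1.2; OCH3(240°)/I(240°) eclipsed 3.0 → 5.9 kcal/mol.
OH at 180° (staggered): Et(0°)/I(300°) gauche 1.1; OCH3(240°)/OH(180°) gauche 0.7; OCH3(240°)/I(300°) gauche 1.0 → 2.8 kcal/mol.
OH at 240° (eclipsed): Et(0°)/I(0°) eclipsed 3.6; H(120°)/H(120°) eclipsed 1.0; OCH3(240°)/OH(240°) eclipsed 1.8 → 6.4 kcal/mol.
OH at 300° (staggered): Et(0°)/OH(300°) gauche 0.7; Et(0°)/I(60°) gauche 1.1; OCH3(240°)/OH(300°) gauche 0.7 → 2.5 kcal/mol.
The minimum (1.7 kcal/mol) occurs with OH at 60°.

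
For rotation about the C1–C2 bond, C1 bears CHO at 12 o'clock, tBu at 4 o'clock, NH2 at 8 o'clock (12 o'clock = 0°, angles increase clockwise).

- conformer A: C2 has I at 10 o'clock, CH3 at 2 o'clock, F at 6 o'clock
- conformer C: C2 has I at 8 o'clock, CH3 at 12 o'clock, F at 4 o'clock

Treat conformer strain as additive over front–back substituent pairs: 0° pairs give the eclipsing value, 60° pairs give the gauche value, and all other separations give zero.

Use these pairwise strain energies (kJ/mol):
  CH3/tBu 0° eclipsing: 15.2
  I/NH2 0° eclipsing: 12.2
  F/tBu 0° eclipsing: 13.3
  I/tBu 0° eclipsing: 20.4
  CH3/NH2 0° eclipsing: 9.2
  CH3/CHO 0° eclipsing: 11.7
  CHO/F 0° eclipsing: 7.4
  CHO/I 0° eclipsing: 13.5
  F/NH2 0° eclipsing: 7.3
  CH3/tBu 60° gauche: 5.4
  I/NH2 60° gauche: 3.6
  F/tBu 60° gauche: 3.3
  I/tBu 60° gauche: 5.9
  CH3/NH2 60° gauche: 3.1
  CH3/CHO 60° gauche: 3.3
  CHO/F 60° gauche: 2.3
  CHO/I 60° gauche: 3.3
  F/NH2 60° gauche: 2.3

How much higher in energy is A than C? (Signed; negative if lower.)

A (staggered): CHO–I gauche, CHO–CH3 gauche, tBu–CH3 gauche, tBu–F gauche, NH2–I gauche, NH2–F gauche; 3.3 + 3.3 + 5.4 + 3.3 + 3.6 + 2.3 = 21.2 kJ/mol.
C (eclipsed): CHO–CH3 eclipsed, tBu–F eclipsed, NH2–I eclipsed; 11.7 + 13.3 + 12.2 = 37.2 kJ/mol.
E(A) − E(C) = 21.2 − 37.2 = -16.0 kJ/mol.

-16.0 kJ/mol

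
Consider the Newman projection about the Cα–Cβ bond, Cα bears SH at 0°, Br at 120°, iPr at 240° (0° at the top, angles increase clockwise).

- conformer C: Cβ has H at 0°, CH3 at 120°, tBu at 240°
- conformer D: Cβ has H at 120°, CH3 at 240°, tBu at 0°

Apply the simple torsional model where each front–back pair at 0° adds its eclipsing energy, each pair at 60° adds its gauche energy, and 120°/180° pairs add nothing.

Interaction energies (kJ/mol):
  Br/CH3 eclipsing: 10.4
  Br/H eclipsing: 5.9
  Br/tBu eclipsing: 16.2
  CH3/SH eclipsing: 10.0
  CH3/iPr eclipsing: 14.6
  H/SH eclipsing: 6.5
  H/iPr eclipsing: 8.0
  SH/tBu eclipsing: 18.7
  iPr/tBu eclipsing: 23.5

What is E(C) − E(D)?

+1.2 kJ/mol

C (eclipsed): SH–H eclipsed, Br–CH3 eclipsed, iPr–tBu eclipsed; 6.5 + 10.4 + 23.5 = 40.4 kJ/mol.
D (eclipsed): SH–tBu eclipsed, Br–H eclipsed, iPr–CH3 eclipsed; 18.7 + 5.9 + 14.6 = 39.2 kJ/mol.
E(C) − E(D) = 40.4 − 39.2 = +1.2 kJ/mol.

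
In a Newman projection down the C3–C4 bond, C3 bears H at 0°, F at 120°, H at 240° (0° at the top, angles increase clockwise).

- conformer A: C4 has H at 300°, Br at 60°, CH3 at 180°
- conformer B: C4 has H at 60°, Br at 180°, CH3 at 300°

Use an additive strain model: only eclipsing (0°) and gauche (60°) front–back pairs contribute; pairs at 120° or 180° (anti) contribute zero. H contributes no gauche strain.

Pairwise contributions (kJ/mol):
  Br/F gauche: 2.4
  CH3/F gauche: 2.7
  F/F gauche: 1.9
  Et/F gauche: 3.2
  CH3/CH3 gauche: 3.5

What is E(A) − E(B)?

A (staggered): F(120°)/Br(60°) gauche 2.4; F(120°)/CH3(180°) gauche 2.7 → 5.1 kJ/mol.
B (staggered): F(120°)/Br(180°) gauche 2.4 → 2.4 kJ/mol.
E(A) − E(B) = 5.1 − 2.4 = +2.7 kJ/mol.

+2.7 kJ/mol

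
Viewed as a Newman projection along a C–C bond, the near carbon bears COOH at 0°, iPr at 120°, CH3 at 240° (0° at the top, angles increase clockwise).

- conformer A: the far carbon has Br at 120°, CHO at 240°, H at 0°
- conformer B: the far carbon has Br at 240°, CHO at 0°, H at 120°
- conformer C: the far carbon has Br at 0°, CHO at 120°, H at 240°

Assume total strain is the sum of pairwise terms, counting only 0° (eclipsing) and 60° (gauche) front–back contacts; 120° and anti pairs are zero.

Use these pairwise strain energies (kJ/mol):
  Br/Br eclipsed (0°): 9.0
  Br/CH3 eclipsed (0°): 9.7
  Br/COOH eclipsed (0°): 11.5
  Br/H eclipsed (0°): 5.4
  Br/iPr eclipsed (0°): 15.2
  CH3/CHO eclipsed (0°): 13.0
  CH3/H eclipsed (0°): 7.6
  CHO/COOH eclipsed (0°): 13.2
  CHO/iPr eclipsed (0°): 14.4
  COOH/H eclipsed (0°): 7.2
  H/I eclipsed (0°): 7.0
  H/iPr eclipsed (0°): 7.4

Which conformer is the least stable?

A

A (eclipsed): COOH–H eclipsed, iPr–Br eclipsed, CH3–CHO eclipsed; 7.2 + 15.2 + 13.0 = 35.4 kJ/mol.
B (eclipsed): COOH–CHO eclipsed, iPr–H eclipsed, CH3–Br eclipsed; 13.2 + 7.4 + 9.7 = 30.3 kJ/mol.
C (eclipsed): COOH–Br eclipsed, iPr–CHO eclipsed, CH3–H eclipsed; 11.5 + 14.4 + 7.6 = 33.5 kJ/mol.
A has the highest total (35.4 kJ/mol).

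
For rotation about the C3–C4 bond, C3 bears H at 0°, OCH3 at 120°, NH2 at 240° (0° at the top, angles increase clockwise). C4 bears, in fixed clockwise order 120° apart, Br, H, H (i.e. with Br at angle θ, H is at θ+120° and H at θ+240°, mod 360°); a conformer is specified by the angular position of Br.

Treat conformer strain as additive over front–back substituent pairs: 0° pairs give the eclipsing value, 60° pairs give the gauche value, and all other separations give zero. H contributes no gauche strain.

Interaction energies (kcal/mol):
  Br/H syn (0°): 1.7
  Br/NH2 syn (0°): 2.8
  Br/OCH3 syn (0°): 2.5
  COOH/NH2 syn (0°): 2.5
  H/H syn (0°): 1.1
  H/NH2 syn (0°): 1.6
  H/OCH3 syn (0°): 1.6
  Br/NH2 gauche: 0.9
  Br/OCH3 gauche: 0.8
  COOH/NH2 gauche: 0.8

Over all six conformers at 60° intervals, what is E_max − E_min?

Br at 0° (eclipsed): H(0°)/Br(0°) eclipsed 1.7; OCH3(120°)/H(120°) eclipsed 1.6; NH2(240°)/H(240°) eclipsed 1.6 → 4.9 kcal/mol.
Br at 60° (staggered): OCH3(120°)/Br(60°) gauche 0.8 → 0.8 kcal/mol.
Br at 120° (eclipsed): H(0°)/H(0°) eclipsed 1.1; OCH3(120°)/Br(120°) eclipsed 2.5; NH2(240°)/H(240°) eclipsed 1.6 → 5.2 kcal/mol.
Br at 180° (staggered): OCH3(120°)/Br(180°) gauche 0.8; NH2(240°)/Br(180°) gauche 0.9 → 1.7 kcal/mol.
Br at 240° (eclipsed): H(0°)/H(0°) eclipsed 1.1; OCH3(120°)/H(120°) eclipsed 1.6; NH2(240°)/Br(240°) eclipsed 2.8 → 5.5 kcal/mol.
Br at 300° (staggered): NH2(240°)/Br(300°) gauche 0.9 → 0.9 kcal/mol.
Max at 240° (5.5 kcal/mol), min at 60° (0.8 kcal/mol); barrier = 4.7 kcal/mol.

4.7 kcal/mol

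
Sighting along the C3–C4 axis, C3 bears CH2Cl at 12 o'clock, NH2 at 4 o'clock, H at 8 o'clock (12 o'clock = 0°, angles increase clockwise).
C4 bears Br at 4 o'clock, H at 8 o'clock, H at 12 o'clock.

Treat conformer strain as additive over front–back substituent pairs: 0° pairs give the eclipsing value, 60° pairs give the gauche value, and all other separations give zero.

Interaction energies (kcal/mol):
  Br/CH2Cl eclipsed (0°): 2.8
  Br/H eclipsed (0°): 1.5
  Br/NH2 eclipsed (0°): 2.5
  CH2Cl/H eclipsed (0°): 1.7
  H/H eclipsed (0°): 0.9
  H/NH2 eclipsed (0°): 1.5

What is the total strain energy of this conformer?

This conformer is eclipsed. CH2Cl at 0° is eclipsed with H at 0° (1.7); NH2 at 120° is eclipsed with Br at 120° (2.5); H at 240° is eclipsed with H at 240° (0.9). Total 5.1 kcal/mol.

5.1 kcal/mol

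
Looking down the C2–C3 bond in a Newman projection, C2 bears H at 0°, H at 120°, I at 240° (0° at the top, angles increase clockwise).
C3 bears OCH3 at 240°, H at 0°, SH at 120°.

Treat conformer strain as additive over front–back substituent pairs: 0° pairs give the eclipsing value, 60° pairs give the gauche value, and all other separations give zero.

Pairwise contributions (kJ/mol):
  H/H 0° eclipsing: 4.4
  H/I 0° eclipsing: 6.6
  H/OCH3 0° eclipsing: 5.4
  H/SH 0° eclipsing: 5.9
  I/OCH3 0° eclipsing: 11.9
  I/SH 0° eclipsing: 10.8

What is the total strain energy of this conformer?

22.2 kJ/mol

This conformer (eclipsed): H–H eclipsed, H–SH eclipsed, I–OCH3 eclipsed; 4.4 + 5.9 + 11.9 = 22.2 kJ/mol.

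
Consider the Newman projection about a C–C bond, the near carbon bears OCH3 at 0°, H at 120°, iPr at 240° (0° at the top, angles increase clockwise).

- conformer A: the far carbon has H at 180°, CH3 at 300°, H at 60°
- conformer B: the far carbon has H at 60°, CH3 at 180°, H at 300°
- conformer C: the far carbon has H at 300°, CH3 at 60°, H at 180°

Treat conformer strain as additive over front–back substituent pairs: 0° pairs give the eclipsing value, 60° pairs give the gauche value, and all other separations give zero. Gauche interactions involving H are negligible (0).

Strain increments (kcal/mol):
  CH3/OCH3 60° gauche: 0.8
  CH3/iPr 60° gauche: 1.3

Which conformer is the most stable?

C

A (staggered): OCH3–CH3 gauche, iPr–CH3 gauche; 0.8 + 1.3 = 2.1 kcal/mol.
B (staggered): iPr–CH3 gauche; 1.3 = 1.3 kcal/mol.
C (staggered): OCH3–CH3 gauche; 0.8 = 0.8 kcal/mol.
C has the lowest total (0.8 kcal/mol).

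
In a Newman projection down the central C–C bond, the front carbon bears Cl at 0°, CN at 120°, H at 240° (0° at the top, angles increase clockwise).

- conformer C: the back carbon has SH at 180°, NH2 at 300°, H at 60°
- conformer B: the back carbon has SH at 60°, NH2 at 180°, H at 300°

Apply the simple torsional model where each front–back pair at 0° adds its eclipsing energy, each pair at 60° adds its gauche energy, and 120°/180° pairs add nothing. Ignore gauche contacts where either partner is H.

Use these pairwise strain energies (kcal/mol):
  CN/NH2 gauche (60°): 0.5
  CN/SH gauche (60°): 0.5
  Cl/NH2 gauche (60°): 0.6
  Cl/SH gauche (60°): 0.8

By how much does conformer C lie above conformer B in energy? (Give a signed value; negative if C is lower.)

C is staggered. Cl at 0° is gauche with NH2 at 300° (0.6); CN at 120° is gauche with SH at 180° (0.5). Total 1.1 kcal/mol.
B is staggered. Cl at 0° is gauche with SH at 60° (0.8); CN at 120° is gauche with SH at 60° (0.5); CN at 120° is gauche with NH2 at 180° (0.5). Total 1.8 kcal/mol.
E(C) − E(B) = 1.1 − 1.8 = -0.7 kcal/mol.

-0.7 kcal/mol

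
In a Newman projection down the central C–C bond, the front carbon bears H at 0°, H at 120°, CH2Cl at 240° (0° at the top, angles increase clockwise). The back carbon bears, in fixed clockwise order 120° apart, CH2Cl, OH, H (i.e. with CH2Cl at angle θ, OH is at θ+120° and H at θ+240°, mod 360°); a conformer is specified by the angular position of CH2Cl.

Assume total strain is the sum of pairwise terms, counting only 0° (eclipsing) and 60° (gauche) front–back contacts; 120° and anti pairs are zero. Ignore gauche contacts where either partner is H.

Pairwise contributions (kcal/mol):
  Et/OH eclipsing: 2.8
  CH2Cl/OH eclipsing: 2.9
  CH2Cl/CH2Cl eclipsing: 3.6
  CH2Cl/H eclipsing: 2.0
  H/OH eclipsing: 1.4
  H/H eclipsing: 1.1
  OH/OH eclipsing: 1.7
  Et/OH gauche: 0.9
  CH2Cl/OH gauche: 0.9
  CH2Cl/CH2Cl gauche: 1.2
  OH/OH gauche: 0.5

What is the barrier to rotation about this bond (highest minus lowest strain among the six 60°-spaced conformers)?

5.2 kcal/mol

CH2Cl at 0° (eclipsed): H(0°)/CH2Cl(0°) eclipsed 2.0; H(120°)/OH(120°) eclipsed 1.4; CH2Cl(240°)/H(240°) eclipsed 2.0 → 5.4 kcal/mol.
CH2Cl at 60° (staggered): CH2Cl(240°)/OH(180°) gauche 0.9 → 0.9 kcal/mol.
CH2Cl at 120° (eclipsed): H(0°)/H(0°) eclipsed 1.1; H(120°)/CH2Cl(120°) eclipsed 2.0; CH2Cl(240°)/OH(240°) eclipsed 2.9 → 6.0 kcal/mol.
CH2Cl at 180° (staggered): CH2Cl(240°)/CH2Cl(180°) gauche 1.2; CH2Cl(240°)/OH(300°) gauche 0.9 → 2.1 kcal/mol.
CH2Cl at 240° (eclipsed): H(0°)/OH(0°) eclipsed 1.4; H(120°)/H(120°) eclipsed 1.1; CH2Cl(240°)/CH2Cl(240°) eclipsed 3.6 → 6.1 kcal/mol.
CH2Cl at 300° (staggered): CH2Cl(240°)/CH2Cl(300°) gauche 1.2 → 1.2 kcal/mol.
Max at 240° (6.1 kcal/mol), min at 60° (0.9 kcal/mol); barrier = 5.2 kcal/mol.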